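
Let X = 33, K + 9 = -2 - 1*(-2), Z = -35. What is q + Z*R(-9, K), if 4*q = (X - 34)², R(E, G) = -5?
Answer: 701/4 ≈ 175.25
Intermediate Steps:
K = -9 (K = -9 + (-2 - 1*(-2)) = -9 + (-2 + 2) = -9 + 0 = -9)
q = ¼ (q = (33 - 34)²/4 = (¼)*(-1)² = (¼)*1 = ¼ ≈ 0.25000)
q + Z*R(-9, K) = ¼ - 35*(-5) = ¼ + 175 = 701/4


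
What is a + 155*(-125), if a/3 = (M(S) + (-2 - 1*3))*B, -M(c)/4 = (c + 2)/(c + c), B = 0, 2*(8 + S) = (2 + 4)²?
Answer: -19375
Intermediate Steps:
S = 10 (S = -8 + (2 + 4)²/2 = -8 + (½)*6² = -8 + (½)*36 = -8 + 18 = 10)
M(c) = -2*(2 + c)/c (M(c) = -4*(c + 2)/(c + c) = -4*(2 + c)/(2*c) = -4*(2 + c)*1/(2*c) = -2*(2 + c)/c)
a = 0 (a = 3*(((-2 - 4/10) + (-2 - 1*3))*0) = 3*(((-2 - 4*⅒) + (-2 - 3))*0) = 3*(((-2 - ⅖) - 5)*0) = 3*((-12/5 - 5)*0) = 3*(-37/5*0) = 3*0 = 0)
a + 155*(-125) = 0 + 155*(-125) = 0 - 19375 = -19375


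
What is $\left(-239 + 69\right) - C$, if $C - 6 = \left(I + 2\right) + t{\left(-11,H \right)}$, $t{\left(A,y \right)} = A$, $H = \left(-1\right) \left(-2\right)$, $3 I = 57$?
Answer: $-186$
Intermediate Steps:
$I = 19$ ($I = \frac{1}{3} \cdot 57 = 19$)
$H = 2$
$C = 16$ ($C = 6 + \left(\left(19 + 2\right) - 11\right) = 6 + \left(21 - 11\right) = 6 + 10 = 16$)
$\left(-239 + 69\right) - C = \left(-239 + 69\right) - 16 = -170 - 16 = -186$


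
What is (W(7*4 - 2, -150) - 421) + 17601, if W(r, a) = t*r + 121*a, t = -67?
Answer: -2712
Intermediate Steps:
W(r, a) = -67*r + 121*a
(W(7*4 - 2, -150) - 421) + 17601 = ((-67*(7*4 - 2) + 121*(-150)) - 421) + 17601 = ((-67*(28 - 2) - 18150) - 421) + 17601 = ((-67*26 - 18150) - 421) + 17601 = ((-1742 - 18150) - 421) + 17601 = (-19892 - 421) + 17601 = -20313 + 17601 = -2712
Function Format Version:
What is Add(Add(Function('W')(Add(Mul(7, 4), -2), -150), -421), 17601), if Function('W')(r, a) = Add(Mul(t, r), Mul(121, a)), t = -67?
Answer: -2712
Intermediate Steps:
Function('W')(r, a) = Add(Mul(-67, r), Mul(121, a))
Add(Add(Function('W')(Add(Mul(7, 4), -2), -150), -421), 17601) = Add(Add(Add(Mul(-67, Add(Mul(7, 4), -2)), Mul(121, -150)), -421), 17601) = Add(Add(Add(Mul(-67, Add(28, -2)), -18150), -421), 17601) = Add(Add(Add(Mul(-67, 26), -18150), -421), 17601) = Add(Add(Add(-1742, -18150), -421), 17601) = Add(Add(-19892, -421), 17601) = Add(-20313, 17601) = -2712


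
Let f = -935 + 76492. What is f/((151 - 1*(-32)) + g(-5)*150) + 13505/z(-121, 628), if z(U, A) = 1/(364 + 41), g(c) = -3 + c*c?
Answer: 19050431132/3483 ≈ 5.4695e+6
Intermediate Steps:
g(c) = -3 + c**2
z(U, A) = 1/405
f = 75557
f/((151 - 1*(-32)) + g(-5)*150) + 13505/z(-121, 628) = 75557/((151 - 1*(-32)) + (-3 + (-5)**2)*150) + 13505/(1/405) = 75557/((151 + 32) + (-3 + 25)*150) + 13505*405 = 75557/(183 + 22*150) + 5469525 = 75557/(183 + 3300) + 5469525 = 75557/3483 + 5469525 = 19050431132/3483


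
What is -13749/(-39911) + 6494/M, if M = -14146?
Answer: -32344340/282290503 ≈ -0.11458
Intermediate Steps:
-13749/(-39911) + 6494/M = -13749/(-39911) + 6494/(-14146) = -13749*(-1/39911) + 6494*(-1/14146) = 13749/39911 - 3247/7073 = -32344340/282290503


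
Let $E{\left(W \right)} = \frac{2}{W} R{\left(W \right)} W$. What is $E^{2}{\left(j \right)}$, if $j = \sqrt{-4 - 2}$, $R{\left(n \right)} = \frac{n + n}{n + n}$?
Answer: $4$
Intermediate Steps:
$R{\left(n \right)} = 1$ ($R{\left(n \right)} = \frac{2 n}{2 n} = 2 n \frac{1}{2 n} = 1$)
$j = i \sqrt{6}$ ($j = \sqrt{-6} = i \sqrt{6} \approx 2.4495 i$)
$E{\left(W \right)} = 2$ ($E{\left(W \right)} = \frac{2}{W} 1 W = \frac{2}{W} W = 2$)
$E^{2}{\left(j \right)} = 2^{2} = 4$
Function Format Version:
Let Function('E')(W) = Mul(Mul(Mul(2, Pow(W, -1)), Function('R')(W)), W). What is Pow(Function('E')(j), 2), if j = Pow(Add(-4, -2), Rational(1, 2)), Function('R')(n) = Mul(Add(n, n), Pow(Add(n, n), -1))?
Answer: 4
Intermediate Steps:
Function('R')(n) = 1 (Function('R')(n) = Mul(Mul(2, n), Pow(Mul(2, n), -1)) = Mul(Mul(2, n), Mul(Rational(1, 2), Pow(n, -1))) = 1)
j = Mul(I, Pow(6, Rational(1, 2))) (j = Pow(-6, Rational(1, 2)) = Mul(I, Pow(6, Rational(1, 2))) ≈ Mul(2.4495, I))
Function('E')(W) = 2 (Function('E')(W) = Mul(Mul(Mul(2, Pow(W, -1)), 1), W) = Mul(Mul(2, Pow(W, -1)), W) = 2)
Pow(Function('E')(j), 2) = Pow(2, 2) = 4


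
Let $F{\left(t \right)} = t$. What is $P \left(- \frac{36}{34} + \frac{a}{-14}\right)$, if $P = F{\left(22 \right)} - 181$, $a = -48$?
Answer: $- \frac{44838}{119} \approx -376.79$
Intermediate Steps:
$P = -159$ ($P = 22 - 181 = -159$)
$P \left(- \frac{36}{34} + \frac{a}{-14}\right) = - 159 \left(- \frac{36}{34} - \frac{48}{-14}\right) = - 159 \left(\left(-36\right) \frac{1}{34} - - \frac{24}{7}\right) = - 159 \left(- \frac{18}{17} + \frac{24}{7}\right) = \left(-159\right) \frac{282}{119} = - \frac{44838}{119}$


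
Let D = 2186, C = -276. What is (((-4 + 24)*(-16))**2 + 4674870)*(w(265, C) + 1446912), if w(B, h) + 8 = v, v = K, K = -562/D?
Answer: 7555089079370570/1093 ≈ 6.9122e+12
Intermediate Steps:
K = -281/1093 (K = -562/2186 = -562*1/2186 = -281/1093 ≈ -0.25709)
v = -281/1093 ≈ -0.25709
w(B, h) = -9025/1093 (w(B, h) = -8 - 281/1093 = -9025/1093)
(((-4 + 24)*(-16))**2 + 4674870)*(w(265, C) + 1446912) = (((-4 + 24)*(-16))**2 + 4674870)*(-9025/1093 + 1446912) = ((20*(-16))**2 + 4674870)*(1581465791/1093) = ((-320)**2 + 4674870)*(1581465791/1093) = (102400 + 4674870)*(1581465791/1093) = 4777270*(1581465791/1093) = 7555089079370570/1093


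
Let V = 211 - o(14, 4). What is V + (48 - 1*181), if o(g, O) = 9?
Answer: 69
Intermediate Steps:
V = 202 (V = 211 - 1*9 = 211 - 9 = 202)
V + (48 - 1*181) = 202 + (48 - 1*181) = 202 + (48 - 181) = 202 - 133 = 69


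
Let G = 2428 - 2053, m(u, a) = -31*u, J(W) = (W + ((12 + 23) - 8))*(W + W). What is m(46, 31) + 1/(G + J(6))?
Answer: -1099445/771 ≈ -1426.0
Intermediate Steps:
J(W) = 2*W*(27 + W) (J(W) = (W + (35 - 8))*(2*W) = (W + 27)*(2*W) = (27 + W)*(2*W) = 2*W*(27 + W))
G = 375
m(46, 31) + 1/(G + J(6)) = -31*46 + 1/(375 + 2*6*(27 + 6)) = -1426 + 1/(375 + 2*6*33) = -1426 + 1/(375 + 396) = -1426 + 1/771 = -1099445/771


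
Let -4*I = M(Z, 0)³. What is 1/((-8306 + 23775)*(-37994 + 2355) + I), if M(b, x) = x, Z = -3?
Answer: -1/551299691 ≈ -1.8139e-9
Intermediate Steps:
I = 0 (I = -¼*0³ = -¼*0 = 0)
1/((-8306 + 23775)*(-37994 + 2355) + I) = 1/((-8306 + 23775)*(-37994 + 2355) + 0) = 1/(15469*(-35639) + 0) = 1/(-551299691 + 0) = 1/(-551299691) = -1/551299691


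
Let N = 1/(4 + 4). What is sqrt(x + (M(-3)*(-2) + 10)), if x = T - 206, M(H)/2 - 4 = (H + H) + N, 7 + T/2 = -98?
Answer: I*sqrt(1594)/2 ≈ 19.962*I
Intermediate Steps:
T = -210 (T = -14 + 2*(-98) = -14 - 196 = -210)
N = 1/8 ≈ 0.12500
M(H) = 33/4 + 4*H (M(H) = 8 + 2*((H + H) + 1/8) = 8 + 2*(2*H + 1/8) = 8 + 2*(1/8 + 2*H) = 8 + (1/4 + 4*H) = 33/4 + 4*H)
x = -416 (x = -210 - 206 = -416)
sqrt(x + (M(-3)*(-2) + 10)) = sqrt(-416 + ((33/4 + 4*(-3))*(-2) + 10)) = sqrt(-416 + ((33/4 - 12)*(-2) + 10)) = sqrt(-416 + (-15/4*(-2) + 10)) = sqrt(-416 + (15/2 + 10)) = sqrt(-416 + 35/2) = sqrt(-797/2) = I*sqrt(1594)/2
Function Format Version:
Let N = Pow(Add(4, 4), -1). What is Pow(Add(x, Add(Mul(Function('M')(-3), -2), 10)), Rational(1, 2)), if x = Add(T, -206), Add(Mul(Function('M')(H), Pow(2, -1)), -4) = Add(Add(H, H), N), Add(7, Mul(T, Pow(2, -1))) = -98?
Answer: Mul(Rational(1, 2), I, Pow(1594, Rational(1, 2))) ≈ Mul(19.962, I)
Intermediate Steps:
T = -210 (T = Add(-14, Mul(2, -98)) = Add(-14, -196) = -210)
N = Rational(1, 8) (N = Pow(8, -1) = Rational(1, 8) ≈ 0.12500)
Function('M')(H) = Add(Rational(33, 4), Mul(4, H)) (Function('M')(H) = Add(8, Mul(2, Add(Add(H, H), Rational(1, 8)))) = Add(8, Mul(2, Add(Mul(2, H), Rational(1, 8)))) = Add(8, Mul(2, Add(Rational(1, 8), Mul(2, H)))) = Add(8, Add(Rational(1, 4), Mul(4, H))) = Add(Rational(33, 4), Mul(4, H)))
x = -416 (x = Add(-210, -206) = -416)
Pow(Add(x, Add(Mul(Function('M')(-3), -2), 10)), Rational(1, 2)) = Pow(Add(-416, Add(Mul(Add(Rational(33, 4), Mul(4, -3)), -2), 10)), Rational(1, 2)) = Pow(Add(-416, Add(Mul(Add(Rational(33, 4), -12), -2), 10)), Rational(1, 2)) = Pow(Add(-416, Add(Mul(Rational(-15, 4), -2), 10)), Rational(1, 2)) = Pow(Add(-416, Add(Rational(15, 2), 10)), Rational(1, 2)) = Pow(Add(-416, Rational(35, 2)), Rational(1, 2)) = Pow(Rational(-797, 2), Rational(1, 2)) = Mul(Rational(1, 2), I, Pow(1594, Rational(1, 2)))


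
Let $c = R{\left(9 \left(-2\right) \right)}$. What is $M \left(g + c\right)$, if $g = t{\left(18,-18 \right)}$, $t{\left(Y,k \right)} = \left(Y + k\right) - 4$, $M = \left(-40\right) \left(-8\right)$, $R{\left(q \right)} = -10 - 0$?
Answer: $-4480$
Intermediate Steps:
$R{\left(q \right)} = -10$ ($R{\left(q \right)} = -10 + 0 = -10$)
$c = -10$
$M = 320$
$t{\left(Y,k \right)} = -4 + Y + k$
$g = -4$ ($g = -4 + 18 - 18 = -4$)
$M \left(g + c\right) = 320 \left(-4 - 10\right) = 320 \left(-14\right) = -4480$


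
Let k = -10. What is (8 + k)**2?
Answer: 4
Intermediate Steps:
(8 + k)**2 = (8 - 10)**2 = (-2)**2 = 4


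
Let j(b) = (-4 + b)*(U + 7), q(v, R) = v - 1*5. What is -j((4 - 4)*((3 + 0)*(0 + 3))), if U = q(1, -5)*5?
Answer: -52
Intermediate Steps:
q(v, R) = -5 + v (q(v, R) = v - 5 = -5 + v)
U = -20 (U = (-5 + 1)*5 = -4*5 = -20)
j(b) = 52 - 13*b (j(b) = (-4 + b)*(-20 + 7) = (-4 + b)*(-13) = 52 - 13*b)
-j((4 - 4)*((3 + 0)*(0 + 3))) = -(52 - 13*(4 - 4)*(3 + 0)*(0 + 3)) = -(52 - 0*3*3) = -(52 - 0*9) = -(52 - 13*0) = -(52 + 0) = -1*52 = -52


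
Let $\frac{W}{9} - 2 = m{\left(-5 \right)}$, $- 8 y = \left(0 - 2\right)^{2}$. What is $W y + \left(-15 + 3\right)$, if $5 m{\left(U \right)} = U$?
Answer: $- \frac{33}{2} \approx -16.5$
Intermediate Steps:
$y = - \frac{1}{2}$ ($y = - \frac{\left(0 - 2\right)^{2}}{8} = - \frac{\left(-2\right)^{2}}{8} = \left(- \frac{1}{8}\right) 4 = - \frac{1}{2} \approx -0.5$)
$m{\left(U \right)} = \frac{U}{5}$
$W = 9$ ($W = 18 + 9 \cdot \frac{1}{5} \left(-5\right) = 18 + 9 \left(-1\right) = 18 - 9 = 9$)
$W y + \left(-15 + 3\right) = 9 \left(- \frac{1}{2}\right) + \left(-15 + 3\right) = - \frac{9}{2} - 12 = - \frac{33}{2}$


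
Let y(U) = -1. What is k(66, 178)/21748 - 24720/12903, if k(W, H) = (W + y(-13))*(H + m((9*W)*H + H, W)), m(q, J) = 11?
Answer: -126365735/93538148 ≈ -1.3510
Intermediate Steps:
k(W, H) = (-1 + W)*(11 + H) (k(W, H) = (W - 1)*(H + 11) = (-1 + W)*(11 + H))
k(66, 178)/21748 - 24720/12903 = (-11 - 1*178 + 11*66 + 178*66)/21748 - 24720/12903 = (-11 - 178 + 726 + 11748)*(1/21748) - 24720*1/12903 = 12285*(1/21748) - 8240/4301 = 12285/21748 - 8240/4301 = -126365735/93538148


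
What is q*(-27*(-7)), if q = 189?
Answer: 35721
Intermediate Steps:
q*(-27*(-7)) = 189*(-27*(-7)) = 189*189 = 35721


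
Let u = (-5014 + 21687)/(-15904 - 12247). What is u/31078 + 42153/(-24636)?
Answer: -6146515263177/3592244050468 ≈ -1.7111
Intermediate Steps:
u = -16673/28151 (u = 16673/(-28151) = 16673*(-1/28151) = -16673/28151 ≈ -0.59227)
u/31078 + 42153/(-24636) = -16673/28151/31078 + 42153/(-24636) = -16673/28151*1/31078 + 42153*(-1/24636) = -16673/874876778 - 14051/8212 = -6146515263177/3592244050468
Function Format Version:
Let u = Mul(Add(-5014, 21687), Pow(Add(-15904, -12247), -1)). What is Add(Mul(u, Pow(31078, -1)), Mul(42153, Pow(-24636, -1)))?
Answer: Rational(-6146515263177, 3592244050468) ≈ -1.7111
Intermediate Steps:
u = Rational(-16673, 28151) (u = Mul(16673, Pow(-28151, -1)) = Mul(16673, Rational(-1, 28151)) = Rational(-16673, 28151) ≈ -0.59227)
Add(Mul(u, Pow(31078, -1)), Mul(42153, Pow(-24636, -1))) = Add(Mul(Rational(-16673, 28151), Pow(31078, -1)), Mul(42153, Pow(-24636, -1))) = Add(Mul(Rational(-16673, 28151), Rational(1, 31078)), Mul(42153, Rational(-1, 24636))) = Add(Rational(-16673, 874876778), Rational(-14051, 8212)) = Rational(-6146515263177, 3592244050468)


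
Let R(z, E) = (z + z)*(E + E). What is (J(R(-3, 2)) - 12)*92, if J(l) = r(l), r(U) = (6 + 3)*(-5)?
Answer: -5244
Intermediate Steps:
R(z, E) = 4*E*z (R(z, E) = (2*z)*(2*E) = 4*E*z)
r(U) = -45 (r(U) = 9*(-5) = -45)
J(l) = -45
(J(R(-3, 2)) - 12)*92 = (-45 - 12)*92 = -57*92 = -5244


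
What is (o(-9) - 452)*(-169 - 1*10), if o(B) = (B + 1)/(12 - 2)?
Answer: 405256/5 ≈ 81051.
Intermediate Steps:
o(B) = ⅒ + B/10 (o(B) = (1 + B)/10 = (1 + B)*(⅒) = ⅒ + B/10)
(o(-9) - 452)*(-169 - 1*10) = ((⅒ + (⅒)*(-9)) - 452)*(-169 - 1*10) = ((⅒ - 9/10) - 452)*(-169 - 10) = (-⅘ - 452)*(-179) = -2264/5*(-179) = 405256/5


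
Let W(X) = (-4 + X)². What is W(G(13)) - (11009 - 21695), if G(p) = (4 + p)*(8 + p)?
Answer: 135295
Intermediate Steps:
W(G(13)) - (11009 - 21695) = (-4 + (32 + 13² + 12*13))² - (11009 - 21695) = (-4 + (32 + 169 + 156))² - 1*(-10686) = (-4 + 357)² + 10686 = 353² + 10686 = 124609 + 10686 = 135295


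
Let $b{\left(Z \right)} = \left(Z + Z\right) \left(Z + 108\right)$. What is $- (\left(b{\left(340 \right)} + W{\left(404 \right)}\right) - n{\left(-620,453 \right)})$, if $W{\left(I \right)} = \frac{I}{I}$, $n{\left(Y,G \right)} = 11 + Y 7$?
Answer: $-308970$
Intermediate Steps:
$n{\left(Y,G \right)} = 11 + 7 Y$
$b{\left(Z \right)} = 2 Z \left(108 + Z\right)$
$W{\left(I \right)} = 1$
$- (\left(b{\left(340 \right)} + W{\left(404 \right)}\right) - n{\left(-620,453 \right)}) = - (\left(2 \cdot 340 \left(108 + 340\right) + 1\right) - \left(11 + 7 \left(-620\right)\right)) = - (\left(2 \cdot 340 \cdot 448 + 1\right) - \left(11 - 4340\right)) = - (\left(304640 + 1\right) - -4329) = - (304641 + 4329) = \left(-1\right) 308970 = -308970$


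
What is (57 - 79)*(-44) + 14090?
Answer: 15058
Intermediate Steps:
(57 - 79)*(-44) + 14090 = -22*(-44) + 14090 = 968 + 14090 = 15058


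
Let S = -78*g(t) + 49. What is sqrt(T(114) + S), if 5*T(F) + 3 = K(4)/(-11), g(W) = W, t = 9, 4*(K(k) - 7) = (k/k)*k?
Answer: 2*I*sqrt(494395)/55 ≈ 25.568*I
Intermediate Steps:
K(k) = 7 + k/4 (K(k) = 7 + ((k/k)*k)/4 = 7 + (1*k)/4 = 7 + k/4)
T(F) = -41/55 (T(F) = -3/5 + ((7 + (1/4)*4)/(-11))/5 = -3/5 + ((7 + 1)*(-1/11))/5 = -3/5 + (8*(-1/11))/5 = -3/5 + (1/5)*(-8/11) = -3/5 - 8/55 = -41/55)
S = -653 (S = -78*9 + 49 = -702 + 49 = -653)
sqrt(T(114) + S) = sqrt(-41/55 - 653) = sqrt(-35956/55) = 2*I*sqrt(494395)/55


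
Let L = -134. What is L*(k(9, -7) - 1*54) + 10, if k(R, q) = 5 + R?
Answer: 5370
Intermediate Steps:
L*(k(9, -7) - 1*54) + 10 = -134*((5 + 9) - 1*54) + 10 = -134*(14 - 54) + 10 = -134*(-40) + 10 = 5360 + 10 = 5370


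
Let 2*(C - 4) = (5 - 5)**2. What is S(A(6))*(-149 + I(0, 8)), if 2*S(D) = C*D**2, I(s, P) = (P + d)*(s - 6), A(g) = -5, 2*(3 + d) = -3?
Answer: -8500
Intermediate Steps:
d = -9/2 (d = -3 + (1/2)*(-3) = -3 - 3/2 = -9/2 ≈ -4.5000)
C = 4 (C = 4 + (5 - 5)**2/2 = 4 + (1/2)*0**2 = 4 + (1/2)*0 = 4 + 0 = 4)
I(s, P) = (-6 + s)*(-9/2 + P) (I(s, P) = (P - 9/2)*(s - 6) = (-9/2 + P)*(-6 + s) = (-6 + s)*(-9/2 + P))
S(D) = 2*D**2 (S(D) = (4*D**2)/2 = 2*D**2)
S(A(6))*(-149 + I(0, 8)) = (2*(-5)**2)*(-149 + (27 - 6*8 - 9/2*0 + 8*0)) = (2*25)*(-149 + (27 - 48 + 0 + 0)) = 50*(-149 - 21) = 50*(-170) = -8500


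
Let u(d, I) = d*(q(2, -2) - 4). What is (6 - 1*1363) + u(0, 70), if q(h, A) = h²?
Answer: -1357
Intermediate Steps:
u(d, I) = 0 (u(d, I) = d*(2² - 4) = d*(4 - 4) = d*0 = 0)
(6 - 1*1363) + u(0, 70) = (6 - 1*1363) + 0 = (6 - 1363) + 0 = -1357 + 0 = -1357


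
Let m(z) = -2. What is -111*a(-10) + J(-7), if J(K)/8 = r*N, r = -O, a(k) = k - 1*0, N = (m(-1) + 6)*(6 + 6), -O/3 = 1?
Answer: 2262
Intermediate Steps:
O = -3 (O = -3*1 = -3)
N = 48 (N = (-2 + 6)*(6 + 6) = 4*12 = 48)
a(k) = k (a(k) = k + 0 = k)
r = 3 (r = -1*(-3) = 3)
J(K) = 1152 (J(K) = 8*(3*48) = 8*144 = 1152)
-111*a(-10) + J(-7) = -111*(-10) + 1152 = 1110 + 1152 = 2262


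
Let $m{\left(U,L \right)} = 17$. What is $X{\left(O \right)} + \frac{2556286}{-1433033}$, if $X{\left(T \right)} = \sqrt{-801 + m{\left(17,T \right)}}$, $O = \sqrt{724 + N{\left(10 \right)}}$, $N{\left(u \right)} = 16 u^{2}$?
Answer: $- \frac{2556286}{1433033} + 28 i \approx -1.7838 + 28.0 i$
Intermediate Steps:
$O = 2 \sqrt{581}$ ($O = \sqrt{724 + 16 \cdot 10^{2}} = \sqrt{724 + 16 \cdot 100} = \sqrt{724 + 1600} = \sqrt{2324} = 2 \sqrt{581} \approx 48.208$)
$X{\left(T \right)} = 28 i$ ($X{\left(T \right)} = \sqrt{-801 + 17} = \sqrt{-784} = 28 i$)
$X{\left(O \right)} + \frac{2556286}{-1433033} = 28 i + \frac{2556286}{-1433033} = 28 i + 2556286 \left(- \frac{1}{1433033}\right) = 28 i - \frac{2556286}{1433033} = - \frac{2556286}{1433033} + 28 i$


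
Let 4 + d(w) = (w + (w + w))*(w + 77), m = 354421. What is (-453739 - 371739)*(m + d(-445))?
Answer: -698104268166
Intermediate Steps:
d(w) = -4 + 3*w*(77 + w) (d(w) = -4 + (w + (w + w))*(w + 77) = -4 + (w + 2*w)*(77 + w) = -4 + (3*w)*(77 + w) = -4 + 3*w*(77 + w))
(-453739 - 371739)*(m + d(-445)) = (-453739 - 371739)*(354421 + (-4 + 3*(-445)² + 231*(-445))) = -825478*(354421 + (-4 + 3*198025 - 102795)) = -825478*(354421 + (-4 + 594075 - 102795)) = -825478*(354421 + 491276) = -825478*845697 = -698104268166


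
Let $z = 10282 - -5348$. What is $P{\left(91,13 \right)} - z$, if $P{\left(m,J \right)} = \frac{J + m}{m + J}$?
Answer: $-15629$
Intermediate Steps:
$P{\left(m,J \right)} = 1$ ($P{\left(m,J \right)} = \frac{J + m}{J + m} = 1$)
$z = 15630$ ($z = 10282 + 5348 = 15630$)
$P{\left(91,13 \right)} - z = 1 - 15630 = -15629$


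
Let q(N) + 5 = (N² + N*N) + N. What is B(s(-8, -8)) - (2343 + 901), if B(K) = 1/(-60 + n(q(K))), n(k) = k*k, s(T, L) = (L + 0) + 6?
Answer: -191397/59 ≈ -3244.0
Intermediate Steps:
q(N) = -5 + N + 2*N² (q(N) = -5 + ((N² + N*N) + N) = -5 + ((N² + N²) + N) = -5 + (2*N² + N) = -5 + (N + 2*N²) = -5 + N + 2*N²)
s(T, L) = 6 + L (s(T, L) = L + 6 = 6 + L)
n(k) = k²
B(K) = 1/(-60 + (-5 + K + 2*K²)²)
B(s(-8, -8)) - (2343 + 901) = 1/(-60 + (-5 + (6 - 8) + 2*(6 - 8)²)²) - (2343 + 901) = 1/(-60 + (-5 - 2 + 2*(-2)²)²) - 1*3244 = 1/(-60 + (-5 - 2 + 2*4)²) - 3244 = 1/(-60 + (-5 - 2 + 8)²) - 3244 = 1/(-60 + 1²) - 3244 = 1/(-60 + 1) - 3244 = 1/(-59) - 3244 = -1/59 - 3244 = -191397/59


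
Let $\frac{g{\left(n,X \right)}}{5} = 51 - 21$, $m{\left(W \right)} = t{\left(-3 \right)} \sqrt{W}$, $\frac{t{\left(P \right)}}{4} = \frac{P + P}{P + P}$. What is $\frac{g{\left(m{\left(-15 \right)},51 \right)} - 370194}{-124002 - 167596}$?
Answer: $\frac{185022}{145799} \approx 1.269$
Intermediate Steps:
$t{\left(P \right)} = 4$ ($t{\left(P \right)} = 4 \frac{P + P}{P + P} = 4 \frac{2 P}{2 P} = 4 \cdot 2 P \frac{1}{2 P} = 4 \cdot 1 = 4$)
$m{\left(W \right)} = 4 \sqrt{W}$
$g{\left(n,X \right)} = 150$ ($g{\left(n,X \right)} = 5 \left(51 - 21\right) = 5 \cdot 30 = 150$)
$\frac{g{\left(m{\left(-15 \right)},51 \right)} - 370194}{-124002 - 167596} = \frac{150 - 370194}{-124002 - 167596} = - \frac{370044}{-291598} = \left(-370044\right) \left(- \frac{1}{291598}\right) = \frac{185022}{145799}$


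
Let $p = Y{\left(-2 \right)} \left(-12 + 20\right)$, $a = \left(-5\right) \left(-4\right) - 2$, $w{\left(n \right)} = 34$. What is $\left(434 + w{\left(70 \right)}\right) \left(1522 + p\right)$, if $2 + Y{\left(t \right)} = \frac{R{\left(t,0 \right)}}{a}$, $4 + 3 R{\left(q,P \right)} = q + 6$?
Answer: $704808$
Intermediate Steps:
$a = 18$ ($a = 20 - 2 = 18$)
$R{\left(q,P \right)} = \frac{2}{3} + \frac{q}{3}$ ($R{\left(q,P \right)} = - \frac{4}{3} + \frac{q + 6}{3} = - \frac{4}{3} + \frac{6 + q}{3} = - \frac{4}{3} + \left(2 + \frac{q}{3}\right) = \frac{2}{3} + \frac{q}{3}$)
$Y{\left(t \right)} = - \frac{53}{27} + \frac{t}{54}$ ($Y{\left(t \right)} = -2 + \frac{\frac{2}{3} + \frac{t}{3}}{18} = -2 + \left(\frac{2}{3} + \frac{t}{3}\right) \frac{1}{18} = -2 + \left(\frac{1}{27} + \frac{t}{54}\right) = - \frac{53}{27} + \frac{t}{54}$)
$p = -16$ ($p = \left(- \frac{53}{27} + \frac{1}{54} \left(-2\right)\right) \left(-12 + 20\right) = \left(- \frac{53}{27} - \frac{1}{27}\right) 8 = \left(-2\right) 8 = -16$)
$\left(434 + w{\left(70 \right)}\right) \left(1522 + p\right) = \left(434 + 34\right) \left(1522 - 16\right) = 468 \cdot 1506 = 704808$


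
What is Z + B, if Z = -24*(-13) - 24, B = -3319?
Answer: -3031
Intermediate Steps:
Z = 288 (Z = 312 - 24 = 288)
Z + B = 288 - 3319 = -3031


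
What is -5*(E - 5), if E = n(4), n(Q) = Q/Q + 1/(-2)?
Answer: 45/2 ≈ 22.500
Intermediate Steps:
n(Q) = ½ (n(Q) = 1 + 1*(-½) = 1 - ½ = ½)
E = ½ ≈ 0.50000
-5*(E - 5) = -5*(½ - 5) = -5*(-9/2) = 45/2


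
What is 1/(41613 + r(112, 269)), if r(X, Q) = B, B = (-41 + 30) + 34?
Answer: 1/41636 ≈ 2.4018e-5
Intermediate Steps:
B = 23 (B = -11 + 34 = 23)
r(X, Q) = 23
1/(41613 + r(112, 269)) = 1/(41613 + 23) = 1/41636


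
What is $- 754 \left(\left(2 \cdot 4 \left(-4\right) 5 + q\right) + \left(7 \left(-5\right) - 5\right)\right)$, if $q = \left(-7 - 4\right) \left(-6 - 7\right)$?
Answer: $42978$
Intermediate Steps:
$q = 143$ ($q = \left(-11\right) \left(-13\right) = 143$)
$- 754 \left(\left(2 \cdot 4 \left(-4\right) 5 + q\right) + \left(7 \left(-5\right) - 5\right)\right) = - 754 \left(\left(2 \cdot 4 \left(-4\right) 5 + 143\right) + \left(7 \left(-5\right) - 5\right)\right) = - 754 \left(\left(8 \left(-4\right) 5 + 143\right) - 40\right) = - 754 \left(\left(\left(-32\right) 5 + 143\right) - 40\right) = - 754 \left(\left(-160 + 143\right) - 40\right) = - 754 \left(-17 - 40\right) = \left(-754\right) \left(-57\right) = 42978$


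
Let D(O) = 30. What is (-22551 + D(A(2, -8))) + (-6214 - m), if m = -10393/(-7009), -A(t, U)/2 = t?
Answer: -201414008/7009 ≈ -28736.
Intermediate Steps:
A(t, U) = -2*t
m = 10393/7009 (m = -10393*(-1/7009) = 10393/7009 ≈ 1.4828)
(-22551 + D(A(2, -8))) + (-6214 - m) = (-22551 + 30) + (-6214 - 1*10393/7009) = -22521 + (-6214 - 10393/7009) = -22521 - 43564319/7009 = -201414008/7009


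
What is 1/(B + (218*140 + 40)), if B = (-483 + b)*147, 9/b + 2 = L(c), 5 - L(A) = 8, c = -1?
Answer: -5/203528 ≈ -2.4567e-5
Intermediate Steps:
L(A) = -3 (L(A) = 5 - 1*8 = 5 - 8 = -3)
b = -9/5 (b = 9/(-2 - 3) = 9/(-5) = 9*(-1/5) = -9/5 ≈ -1.8000)
B = -356328/5 (B = (-483 - 9/5)*147 = -2424/5*147 = -356328/5 ≈ -71266.)
1/(B + (218*140 + 40)) = 1/(-356328/5 + (218*140 + 40)) = 1/(-356328/5 + (30520 + 40)) = 1/(-356328/5 + 30560) = 1/(-203528/5) = -5/203528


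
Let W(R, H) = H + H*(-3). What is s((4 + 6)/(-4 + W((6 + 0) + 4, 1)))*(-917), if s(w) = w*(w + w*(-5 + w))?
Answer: 389725/27 ≈ 14434.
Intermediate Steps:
W(R, H) = -2*H (W(R, H) = H - 3*H = -2*H)
s((4 + 6)/(-4 + W((6 + 0) + 4, 1)))*(-917) = (((4 + 6)/(-4 - 2*1))²*(-4 + (4 + 6)/(-4 - 2*1)))*(-917) = ((10/(-4 - 2))²*(-4 + 10/(-4 - 2)))*(-917) = ((10/(-6))²*(-4 + 10/(-6)))*(-917) = ((10*(-⅙))²*(-4 + 10*(-⅙)))*(-917) = ((-5/3)²*(-4 - 5/3))*(-917) = ((25/9)*(-17/3))*(-917) = -425/27*(-917) = 389725/27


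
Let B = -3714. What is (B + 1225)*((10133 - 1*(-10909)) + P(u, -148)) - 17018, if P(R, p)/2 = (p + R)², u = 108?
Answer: -60355356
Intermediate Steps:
P(R, p) = 2*(R + p)² (P(R, p) = 2*(p + R)² = 2*(R + p)²)
(B + 1225)*((10133 - 1*(-10909)) + P(u, -148)) - 17018 = (-3714 + 1225)*((10133 - 1*(-10909)) + 2*(108 - 148)²) - 17018 = -2489*((10133 + 10909) + 2*(-40)²) - 17018 = -2489*(21042 + 2*1600) - 17018 = -2489*(21042 + 3200) - 17018 = -2489*24242 - 17018 = -60338338 - 17018 = -60355356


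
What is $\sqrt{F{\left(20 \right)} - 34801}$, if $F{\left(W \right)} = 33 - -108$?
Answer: $2 i \sqrt{8665} \approx 186.17 i$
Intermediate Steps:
$F{\left(W \right)} = 141$ ($F{\left(W \right)} = 33 + 108 = 141$)
$\sqrt{F{\left(20 \right)} - 34801} = \sqrt{141 - 34801} = \sqrt{-34660} = 2 i \sqrt{8665}$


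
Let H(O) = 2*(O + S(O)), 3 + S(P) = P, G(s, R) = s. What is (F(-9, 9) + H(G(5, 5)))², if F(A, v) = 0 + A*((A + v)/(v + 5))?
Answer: 196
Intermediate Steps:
S(P) = -3 + P
F(A, v) = A*(A + v)/(5 + v) (F(A, v) = 0 + A*((A + v)/(5 + v)) = 0 + A*(A + v)/(5 + v) = A*(A + v)/(5 + v))
H(O) = -6 + 4*O (H(O) = 2*(O + (-3 + O)) = 2*(-3 + 2*O) = -6 + 4*O)
(F(-9, 9) + H(G(5, 5)))² = (-9*(-9 + 9)/(5 + 9) + (-6 + 4*5))² = (-9*0/14 + (-6 + 20))² = (-9*1/14*0 + 14)² = (0 + 14)² = 14² = 196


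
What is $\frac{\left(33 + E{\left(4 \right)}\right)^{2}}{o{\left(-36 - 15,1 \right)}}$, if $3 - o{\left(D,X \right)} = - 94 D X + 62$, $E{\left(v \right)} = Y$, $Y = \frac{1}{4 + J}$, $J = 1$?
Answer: $- \frac{27556}{121325} \approx -0.22713$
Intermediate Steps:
$Y = \frac{1}{5}$ ($Y = \frac{1}{4 + 1} = \frac{1}{5} \approx 0.2$)
$E{\left(v \right)} = \frac{1}{5}$
$o{\left(D,X \right)} = -59 + 94 D X$ ($o{\left(D,X \right)} = 3 - \left(- 94 D X + 62\right) = 3 - \left(62 - 94 D X\right) = 3 + \left(-62 + 94 D X\right) = -59 + 94 D X$)
$\frac{\left(33 + E{\left(4 \right)}\right)^{2}}{o{\left(-36 - 15,1 \right)}} = \frac{\left(33 + \frac{1}{5}\right)^{2}}{-59 + 94 \left(-36 - 15\right) 1} = \frac{\left(\frac{166}{5}\right)^{2}}{-59 + 94 \left(-36 - 15\right) 1} = \frac{27556}{25 \left(-59 + 94 \left(-51\right) 1\right)} = \frac{27556}{25 \left(-59 - 4794\right)} = \frac{27556}{25 \left(-4853\right)} = \frac{27556}{25} \left(- \frac{1}{4853}\right) = - \frac{27556}{121325}$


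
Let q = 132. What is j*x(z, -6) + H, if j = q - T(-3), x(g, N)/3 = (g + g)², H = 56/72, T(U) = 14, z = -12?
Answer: 1835143/9 ≈ 2.0390e+5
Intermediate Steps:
H = 7/9 (H = 56*(1/72) = 7/9 ≈ 0.77778)
x(g, N) = 12*g² (x(g, N) = 3*(g + g)² = 3*(2*g)² = 3*(4*g²) = 12*g²)
j = 118 (j = 132 - 1*14 = 132 - 14 = 118)
j*x(z, -6) + H = 118*(12*(-12)²) + 7/9 = 118*(12*144) + 7/9 = 118*1728 + 7/9 = 203904 + 7/9 = 1835143/9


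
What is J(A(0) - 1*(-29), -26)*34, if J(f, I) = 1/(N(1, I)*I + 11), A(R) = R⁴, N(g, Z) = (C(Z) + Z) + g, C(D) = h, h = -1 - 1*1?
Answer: 34/713 ≈ 0.047686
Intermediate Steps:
h = -2 (h = -1 - 1 = -2)
C(D) = -2
N(g, Z) = -2 + Z + g (N(g, Z) = (-2 + Z) + g = -2 + Z + g)
J(f, I) = 1/(11 + I*(-1 + I)) (J(f, I) = 1/((-2 + I + 1)*I + 11) = 1/((-1 + I)*I + 11) = 1/(I*(-1 + I) + 11) = 1/(11 + I*(-1 + I)))
J(A(0) - 1*(-29), -26)*34 = 34/(11 - 26*(-1 - 26)) = 34/(11 - 26*(-27)) = 34/(11 + 702) = 34/713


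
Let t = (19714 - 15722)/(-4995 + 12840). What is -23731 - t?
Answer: -186173687/7845 ≈ -23732.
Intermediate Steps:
t = 3992/7845 ≈ 0.50886
-23731 - t = -23731 - 1*3992/7845 = -23731 - 3992/7845 = -186173687/7845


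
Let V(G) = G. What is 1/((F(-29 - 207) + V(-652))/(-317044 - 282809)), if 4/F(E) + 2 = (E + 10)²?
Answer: 15318446061/16650122 ≈ 920.02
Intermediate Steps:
F(E) = 4/(-2 + (10 + E)²) (F(E) = 4/(-2 + (E + 10)²) = 4/(-2 + (10 + E)²))
1/((F(-29 - 207) + V(-652))/(-317044 - 282809)) = 1/((4/(-2 + (10 + (-29 - 207))²) - 652)/(-317044 - 282809)) = 1/((4/(-2 + (10 - 236)²) - 652)/(-599853)) = 1/((4/(-2 + (-226)²) - 652)*(-1/599853)) = 1/((4/(-2 + 51076) - 652)*(-1/599853)) = 1/((4/51074 - 652)*(-1/599853)) = 1/((4*(1/51074) - 652)*(-1/599853)) = 1/((2/25537 - 652)*(-1/599853)) = 1/(-16650122/25537*(-1/599853)) = 1/(16650122/15318446061) = 15318446061/16650122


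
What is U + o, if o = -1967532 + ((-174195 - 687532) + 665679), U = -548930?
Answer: -2712510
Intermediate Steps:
o = -2163580 (o = -1967532 + (-861727 + 665679) = -1967532 - 196048 = -2163580)
U + o = -548930 - 2163580 = -2712510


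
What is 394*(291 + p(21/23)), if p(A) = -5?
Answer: 112684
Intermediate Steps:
394*(291 + p(21/23)) = 394*(291 - 5) = 394*286 = 112684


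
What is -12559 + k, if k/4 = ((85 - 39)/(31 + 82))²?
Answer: -160357407/12769 ≈ -12558.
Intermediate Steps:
k = 8464/12769 (k = 4*((85 - 39)/(31 + 82))² = 4*(46/113)² = 4*(2116/12769) = 8464/12769 ≈ 0.66286)
-12559 + k = -12559 + 8464/12769 = -160357407/12769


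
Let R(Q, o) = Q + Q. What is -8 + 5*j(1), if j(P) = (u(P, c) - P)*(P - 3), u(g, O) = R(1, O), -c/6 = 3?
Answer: -18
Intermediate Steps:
c = -18 (c = -6*3 = -18)
R(Q, o) = 2*Q
u(g, O) = 2 (u(g, O) = 2*1 = 2)
j(P) = (-3 + P)*(2 - P) (j(P) = (2 - P)*(P - 3) = (2 - P)*(-3 + P) = (-3 + P)*(2 - P))
-8 + 5*j(1) = -8 + 5*(-6 - 1*1² + 5*1) = -8 + 5*(-6 - 1*1 + 5) = -8 + 5*(-6 - 1 + 5) = -8 + 5*(-2) = -8 - 10 = -18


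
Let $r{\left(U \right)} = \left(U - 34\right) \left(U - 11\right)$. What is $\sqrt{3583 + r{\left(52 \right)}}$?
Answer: $\sqrt{4321} \approx 65.734$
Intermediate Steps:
$r{\left(U \right)} = \left(-34 + U\right) \left(-11 + U\right)$
$\sqrt{3583 + r{\left(52 \right)}} = \sqrt{3583 + \left(374 + 52^{2} - 2340\right)} = \sqrt{3583 + \left(374 + 2704 - 2340\right)} = \sqrt{3583 + 738} = \sqrt{4321}$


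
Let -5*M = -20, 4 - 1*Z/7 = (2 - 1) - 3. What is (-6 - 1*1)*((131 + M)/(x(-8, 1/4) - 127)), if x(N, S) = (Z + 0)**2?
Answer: -945/1637 ≈ -0.57728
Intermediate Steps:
Z = 42 (Z = 28 - 7*((2 - 1) - 3) = 28 - 7*(1 - 3) = 28 - 7*(-2) = 28 + 14 = 42)
M = 4 (M = -1/5*(-20) = 4)
x(N, S) = 1764 (x(N, S) = (42 + 0)**2 = 42**2 = 1764)
(-6 - 1*1)*((131 + M)/(x(-8, 1/4) - 127)) = (-6 - 1*1)*((131 + 4)/(1764 - 127)) = (-6 - 1)*(135/1637) = -945/1637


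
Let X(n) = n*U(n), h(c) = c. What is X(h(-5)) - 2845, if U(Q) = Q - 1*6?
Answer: -2790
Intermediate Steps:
U(Q) = -6 + Q (U(Q) = Q - 6 = -6 + Q)
X(n) = n*(-6 + n)
X(h(-5)) - 2845 = -5*(-6 - 5) - 2845 = -5*(-11) - 2845 = 55 - 2845 = -2790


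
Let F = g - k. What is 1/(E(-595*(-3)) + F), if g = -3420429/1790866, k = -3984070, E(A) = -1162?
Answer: 1790866/7132851097899 ≈ 2.5107e-7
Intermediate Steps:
g = -3420429/1790866 (g = -3420429*1/1790866 = -3420429/1790866 ≈ -1.9099)
F = 7134932084191/1790866 (F = -3420429/1790866 - 1*(-3984070) = -3420429/1790866 + 3984070 = 7134932084191/1790866 ≈ 3.9841e+6)
1/(E(-595*(-3)) + F) = 1/(-1162 + 7134932084191/1790866) = 1/(7132851097899/1790866) = 1790866/7132851097899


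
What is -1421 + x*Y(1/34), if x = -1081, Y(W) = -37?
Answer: 38576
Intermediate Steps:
-1421 + x*Y(1/34) = -1421 - 1081*(-37) = -1421 + 39997 = 38576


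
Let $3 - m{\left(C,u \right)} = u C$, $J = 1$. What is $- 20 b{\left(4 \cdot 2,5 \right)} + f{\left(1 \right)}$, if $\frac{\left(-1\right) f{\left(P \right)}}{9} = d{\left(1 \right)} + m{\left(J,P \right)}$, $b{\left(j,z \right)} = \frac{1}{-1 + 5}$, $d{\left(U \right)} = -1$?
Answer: $-14$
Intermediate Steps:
$m{\left(C,u \right)} = 3 - C u$ ($m{\left(C,u \right)} = 3 - u C = 3 - C u$)
$b{\left(j,z \right)} = \frac{1}{4}$
$f{\left(P \right)} = -18 + 9 P$ ($f{\left(P \right)} = - 9 \left(-1 + \left(3 - 1 P\right)\right) = - 9 \left(-1 - \left(-3 + P\right)\right) = - 9 \left(2 - P\right) = -18 + 9 P$)
$- 20 b{\left(4 \cdot 2,5 \right)} + f{\left(1 \right)} = \left(-20\right) \frac{1}{4} + \left(-18 + 9 \cdot 1\right) = -5 + \left(-18 + 9\right) = -5 - 9 = -14$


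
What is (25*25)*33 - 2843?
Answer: 17782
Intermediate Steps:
(25*25)*33 - 2843 = 625*33 - 2843 = 20625 - 2843 = 17782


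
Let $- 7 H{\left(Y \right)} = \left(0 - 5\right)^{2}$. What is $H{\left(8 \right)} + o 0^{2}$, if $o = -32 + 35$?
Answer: $- \frac{25}{7} \approx -3.5714$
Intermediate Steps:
$o = 3$
$H{\left(Y \right)} = - \frac{25}{7}$ ($H{\left(Y \right)} = - \frac{\left(0 - 5\right)^{2}}{7} = - \frac{\left(-5\right)^{2}}{7} = \left(- \frac{1}{7}\right) 25 = - \frac{25}{7}$)
$H{\left(8 \right)} + o 0^{2} = - \frac{25}{7} + 3 \cdot 0^{2} = - \frac{25}{7} + 3 \cdot 0 = - \frac{25}{7} + 0 = - \frac{25}{7}$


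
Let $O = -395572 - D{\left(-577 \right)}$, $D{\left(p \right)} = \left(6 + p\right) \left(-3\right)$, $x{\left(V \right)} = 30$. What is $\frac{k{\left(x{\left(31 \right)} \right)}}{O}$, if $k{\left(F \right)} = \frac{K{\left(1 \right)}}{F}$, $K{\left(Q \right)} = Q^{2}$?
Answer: $- \frac{1}{11918550} \approx -8.3903 \cdot 10^{-8}$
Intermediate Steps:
$D{\left(p \right)} = -18 - 3 p$
$k{\left(F \right)} = \frac{1}{F}$ ($k{\left(F \right)} = \frac{1^{2}}{F} = 1 \frac{1}{F} = \frac{1}{F}$)
$O = -397285$ ($O = -395572 - \left(-18 - -1731\right) = -395572 - \left(-18 + 1731\right) = -395572 - 1713 = -397285$)
$\frac{k{\left(x{\left(31 \right)} \right)}}{O} = \frac{1}{30 \left(-397285\right)} = \frac{1}{30} \left(- \frac{1}{397285}\right) = - \frac{1}{11918550}$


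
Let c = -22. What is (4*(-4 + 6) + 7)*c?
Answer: -330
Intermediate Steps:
(4*(-4 + 6) + 7)*c = (4*(-4 + 6) + 7)*(-22) = (4*2 + 7)*(-22) = (8 + 7)*(-22) = 15*(-22) = -330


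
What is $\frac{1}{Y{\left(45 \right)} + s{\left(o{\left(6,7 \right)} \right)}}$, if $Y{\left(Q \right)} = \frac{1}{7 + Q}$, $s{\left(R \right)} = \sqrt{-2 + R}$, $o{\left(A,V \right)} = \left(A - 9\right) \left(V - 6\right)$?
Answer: $\frac{52}{13521} - \frac{2704 i \sqrt{5}}{13521} \approx 0.0038459 - 0.44718 i$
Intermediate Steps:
$o{\left(A,V \right)} = \left(-9 + A\right) \left(-6 + V\right)$
$\frac{1}{Y{\left(45 \right)} + s{\left(o{\left(6,7 \right)} \right)}} = \frac{1}{\frac{1}{7 + 45} + \sqrt{-2 + \left(54 - 63 - 36 + 6 \cdot 7\right)}} = \frac{1}{\frac{1}{52} + \sqrt{-2 + \left(54 - 63 - 36 + 42\right)}} = \frac{1}{\frac{1}{52} + \sqrt{-2 - 3}} = \frac{1}{\frac{1}{52} + \sqrt{-5}} = \frac{1}{\frac{1}{52} + i \sqrt{5}}$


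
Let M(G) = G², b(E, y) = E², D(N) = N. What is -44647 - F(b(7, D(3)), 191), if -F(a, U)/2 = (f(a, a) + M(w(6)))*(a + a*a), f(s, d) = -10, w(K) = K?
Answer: 82753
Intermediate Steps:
F(a, U) = -52*a - 52*a² (F(a, U) = -2*(-10 + 6²)*(a + a*a) = -2*(-10 + 36)*(a + a²) = -52*(a + a²) = -2*(26*a + 26*a²) = -52*a - 52*a²)
-44647 - F(b(7, D(3)), 191) = -44647 - (-52)*7²*(1 + 7²) = -44647 - (-52)*49*(1 + 49) = -44647 - (-52)*49*50 = -44647 - 1*(-127400) = -44647 + 127400 = 82753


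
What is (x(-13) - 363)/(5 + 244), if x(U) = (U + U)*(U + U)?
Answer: 313/249 ≈ 1.2570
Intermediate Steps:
x(U) = 4*U² (x(U) = (2*U)*(2*U) = 4*U²)
(x(-13) - 363)/(5 + 244) = (4*(-13)² - 363)/(5 + 244) = (4*169 - 363)/249 = (676 - 363)*(1/249) = 313*(1/249) = 313/249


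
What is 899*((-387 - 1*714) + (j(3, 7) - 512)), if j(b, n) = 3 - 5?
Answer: -1451885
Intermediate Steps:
j(b, n) = -2
899*((-387 - 1*714) + (j(3, 7) - 512)) = 899*((-387 - 1*714) + (-2 - 512)) = 899*((-387 - 714) - 514) = 899*(-1101 - 514) = 899*(-1615) = -1451885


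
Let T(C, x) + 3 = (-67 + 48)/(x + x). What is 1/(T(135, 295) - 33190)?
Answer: -590/19583889 ≈ -3.0127e-5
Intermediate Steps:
T(C, x) = -3 - 19/(2*x) (T(C, x) = -3 + (-67 + 48)/(x + x) = -3 - 19*1/(2*x) = -3 - 19/(2*x))
1/(T(135, 295) - 33190) = 1/((-3 - 19/2/295) - 33190) = 1/((-3 - 19/2*1/295) - 33190) = 1/((-3 - 19/590) - 33190) = 1/(-1789/590 - 33190) = 1/(-19583889/590) = -590/19583889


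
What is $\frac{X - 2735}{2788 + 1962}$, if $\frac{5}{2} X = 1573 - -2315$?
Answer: $- \frac{5899}{23750} \approx -0.24838$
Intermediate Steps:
$X = \frac{7776}{5}$ ($X = \frac{2 \left(1573 - -2315\right)}{5} = \frac{2 \left(1573 + 2315\right)}{5} = \frac{2}{5} \cdot 3888 = \frac{7776}{5} \approx 1555.2$)
$\frac{X - 2735}{2788 + 1962} = \frac{\frac{7776}{5} - 2735}{2788 + 1962} = - \frac{5899}{5 \cdot 4750} = \left(- \frac{5899}{5}\right) \frac{1}{4750} = - \frac{5899}{23750}$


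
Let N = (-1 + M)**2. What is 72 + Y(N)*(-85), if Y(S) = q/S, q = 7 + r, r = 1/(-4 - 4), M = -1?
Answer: -2371/32 ≈ -74.094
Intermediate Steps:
r = -1/8 (r = 1/(-8) = -1/8 ≈ -0.12500)
N = 4 (N = (-1 - 1)**2 = (-2)**2 = 4)
q = 55/8 (q = 7 - 1/8 = 55/8 ≈ 6.8750)
Y(S) = 55/(8*S)
72 + Y(N)*(-85) = 72 + ((55/8)/4)*(-85) = 72 + ((55/8)*(1/4))*(-85) = 72 + (55/32)*(-85) = 72 - 4675/32 = -2371/32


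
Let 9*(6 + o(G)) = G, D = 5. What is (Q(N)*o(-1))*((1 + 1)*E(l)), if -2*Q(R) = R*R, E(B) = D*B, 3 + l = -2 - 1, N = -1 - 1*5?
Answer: -6600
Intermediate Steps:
N = -6 (N = -1 - 5 = -6)
l = -6 (l = -3 + (-2 - 1) = -3 - 3 = -6)
E(B) = 5*B
o(G) = -6 + G/9
Q(R) = -R²/2 (Q(R) = -R*R/2 = -R²/2)
(Q(N)*o(-1))*((1 + 1)*E(l)) = ((-½*(-6)²)*(-6 + (⅑)*(-1)))*((1 + 1)*(5*(-6))) = ((-½*36)*(-6 - ⅑))*(2*(-30)) = -18*(-55/9)*(-60) = 110*(-60) = -6600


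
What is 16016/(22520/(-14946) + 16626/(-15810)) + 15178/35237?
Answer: -653656800740458/104421290563 ≈ -6259.8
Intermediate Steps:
16016/(22520/(-14946) + 16626/(-15810)) + 15178/35237 = 16016/(22520*(-1/14946) + 16626*(-1/15810)) + 15178*(1/35237) = 16016/(-11260/7473 - 163/155) + 15178/35237 = 16016/(-2963399/1158315) + 15178/35237 = 16016*(-1158315/2963399) + 15178/35237 = -18551573040/2963399 + 15178/35237 = -653656800740458/104421290563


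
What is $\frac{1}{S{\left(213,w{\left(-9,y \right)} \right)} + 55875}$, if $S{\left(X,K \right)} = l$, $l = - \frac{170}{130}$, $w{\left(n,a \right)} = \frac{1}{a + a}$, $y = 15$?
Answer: $\frac{13}{726358} \approx 1.7898 \cdot 10^{-5}$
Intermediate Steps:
$w{\left(n,a \right)} = \frac{1}{2 a}$
$l = - \frac{17}{13}$ ($l = \left(-170\right) \frac{1}{130} = - \frac{17}{13} \approx -1.3077$)
$S{\left(X,K \right)} = - \frac{17}{13}$
$\frac{1}{S{\left(213,w{\left(-9,y \right)} \right)} + 55875} = \frac{1}{- \frac{17}{13} + 55875} = \frac{1}{\frac{726358}{13}} = \frac{13}{726358}$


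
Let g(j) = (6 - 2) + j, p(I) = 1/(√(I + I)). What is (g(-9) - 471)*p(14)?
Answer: -34*√7 ≈ -89.956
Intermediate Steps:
p(I) = √2/(2*√I) (p(I) = 1/(√(2*I)) = 1/(√2*√I) = √2/(2*√I))
g(j) = 4 + j
(g(-9) - 471)*p(14) = ((4 - 9) - 471)*(√2/(2*√14)) = (-5 - 471)*(√2*(√14/14)/2) = -34*√7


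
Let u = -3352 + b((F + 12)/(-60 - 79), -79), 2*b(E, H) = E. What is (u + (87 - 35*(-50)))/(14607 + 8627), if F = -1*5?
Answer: -421177/6459052 ≈ -0.065207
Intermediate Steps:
F = -5
b(E, H) = E/2
u = -931863/278 (u = -3352 + ((-5 + 12)/(-60 - 79))/2 = -3352 + (7/(-139))/2 = -3352 + (7*(-1/139))/2 = -3352 + (½)*(-7/139) = -3352 - 7/278 = -931863/278 ≈ -3352.0)
(u + (87 - 35*(-50)))/(14607 + 8627) = (-931863/278 + (87 - 35*(-50)))/(14607 + 8627) = (-931863/278 + (87 + 1750))/23234 = (-931863/278 + 1837)*(1/23234) = -421177/278*1/23234 = -421177/6459052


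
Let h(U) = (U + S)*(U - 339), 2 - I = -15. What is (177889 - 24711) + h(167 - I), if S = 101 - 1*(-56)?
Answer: 95155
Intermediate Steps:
I = 17 (I = 2 - 1*(-15) = 2 + 15 = 17)
S = 157 (S = 101 + 56 = 157)
h(U) = (-339 + U)*(157 + U) (h(U) = (U + 157)*(U - 339) = (157 + U)*(-339 + U) = (-339 + U)*(157 + U))
(177889 - 24711) + h(167 - I) = (177889 - 24711) + (-53223 + (167 - 1*17)² - 182*(167 - 1*17)) = 153178 + (-53223 + (167 - 17)² - 182*(167 - 17)) = 153178 + (-53223 + 150² - 182*150) = 153178 + (-53223 + 22500 - 27300) = 153178 - 58023 = 95155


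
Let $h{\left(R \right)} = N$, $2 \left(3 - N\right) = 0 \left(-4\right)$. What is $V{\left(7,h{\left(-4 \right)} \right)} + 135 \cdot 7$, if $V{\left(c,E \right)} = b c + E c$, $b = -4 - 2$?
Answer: $924$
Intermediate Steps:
$b = -6$ ($b = -4 - 2 = -6$)
$N = 3$ ($N = 3 - \frac{0 \left(-4\right)}{2} = 3 - 0 = 3 + 0 = 3$)
$h{\left(R \right)} = 3$
$V{\left(c,E \right)} = - 6 c + E c$
$V{\left(7,h{\left(-4 \right)} \right)} + 135 \cdot 7 = 7 \left(-6 + 3\right) + 135 \cdot 7 = 7 \left(-3\right) + 945 = -21 + 945 = 924$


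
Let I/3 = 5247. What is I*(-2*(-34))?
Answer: 1070388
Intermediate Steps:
I = 15741 (I = 3*5247 = 15741)
I*(-2*(-34)) = 15741*(-2*(-34)) = 15741*68 = 1070388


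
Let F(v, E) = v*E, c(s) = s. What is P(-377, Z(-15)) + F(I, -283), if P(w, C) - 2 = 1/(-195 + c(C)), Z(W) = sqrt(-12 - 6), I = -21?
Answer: 75388480/12681 - I*sqrt(2)/12681 ≈ 5945.0 - 0.00011152*I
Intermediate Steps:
Z(W) = 3*I*sqrt(2) (Z(W) = sqrt(-18) = 3*I*sqrt(2))
P(w, C) = 2 + 1/(-195 + C)
F(v, E) = E*v
P(-377, Z(-15)) + F(I, -283) = (-389 + 2*(3*I*sqrt(2)))/(-195 + 3*I*sqrt(2)) - 283*(-21) = (-389 + 6*I*sqrt(2))/(-195 + 3*I*sqrt(2)) + 5943 = 5943 + (-389 + 6*I*sqrt(2))/(-195 + 3*I*sqrt(2))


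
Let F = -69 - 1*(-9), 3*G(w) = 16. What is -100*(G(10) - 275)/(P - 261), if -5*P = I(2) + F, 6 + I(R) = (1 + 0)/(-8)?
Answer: -3236000/29733 ≈ -108.84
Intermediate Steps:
G(w) = 16/3 (G(w) = (⅓)*16 = 16/3)
I(R) = -49/8 (I(R) = -6 + (1 + 0)/(-8) = -6 + 1*(-⅛) = -6 - ⅛ = -49/8)
F = -60 (F = -69 + 9 = -60)
P = 529/40 (P = -(-49/8 - 60)/5 = -⅕*(-529/8) = 529/40 ≈ 13.225)
-100*(G(10) - 275)/(P - 261) = -100*(16/3 - 275)/(529/40 - 261) = -(-80900)/(3*(-9911/40)) = -(-80900)*(-40)/(3*9911) = -100*32360/29733 = -3236000/29733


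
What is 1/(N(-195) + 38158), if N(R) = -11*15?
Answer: 1/37993 ≈ 2.6321e-5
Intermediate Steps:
N(R) = -165
1/(N(-195) + 38158) = 1/(-165 + 38158) = 1/37993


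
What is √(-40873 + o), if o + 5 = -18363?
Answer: 7*I*√1209 ≈ 243.39*I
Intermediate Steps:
o = -18368 (o = -5 - 18363 = -18368)
√(-40873 + o) = √(-40873 - 18368) = √(-59241) = 7*I*√1209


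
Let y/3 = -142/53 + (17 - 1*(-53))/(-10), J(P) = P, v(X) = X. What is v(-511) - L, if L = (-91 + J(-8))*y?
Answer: -179444/53 ≈ -3385.7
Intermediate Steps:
y = -1539/53 (y = 3*(-142/53 + (17 - 1*(-53))/(-10)) = 3*(-142*1/53 + (17 + 53)*(-⅒)) = 3*(-142/53 + 70*(-⅒)) = 3*(-142/53 - 7) = 3*(-513/53) = -1539/53 ≈ -29.038)
L = 152361/53 (L = (-91 - 8)*(-1539/53) = -99*(-1539/53) = 152361/53 ≈ 2874.7)
v(-511) - L = -511 - 1*152361/53 = -511 - 152361/53 = -179444/53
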